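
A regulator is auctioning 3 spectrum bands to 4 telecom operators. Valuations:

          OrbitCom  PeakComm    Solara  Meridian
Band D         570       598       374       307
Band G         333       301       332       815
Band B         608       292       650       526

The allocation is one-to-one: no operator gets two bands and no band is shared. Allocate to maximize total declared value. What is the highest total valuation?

Max total: $2063M

Optimal: PeakComm→Band D ($598M), Meridian→Band G ($815M), Solara→Band B ($650M) — total 598+815+650 = $2063M.
Row-greedy (each operator in turn takes its best remaining band) gives $1538M, worse by 525.
Every other assignment is strictly worse.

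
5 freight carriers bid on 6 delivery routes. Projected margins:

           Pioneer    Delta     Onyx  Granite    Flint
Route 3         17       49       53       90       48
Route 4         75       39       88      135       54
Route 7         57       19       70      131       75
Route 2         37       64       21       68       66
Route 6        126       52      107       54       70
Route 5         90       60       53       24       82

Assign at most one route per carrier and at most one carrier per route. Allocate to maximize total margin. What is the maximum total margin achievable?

Optimal: Pioneer→Route 6 ($126k), Delta→Route 2 ($64k), Onyx→Route 4 ($88k), Granite→Route 7 ($131k), Flint→Route 5 ($82k) — total 126+64+88+131+82 = $491k.
Max-entry greedy (repeatedly take the single best remaining cell) gives $477k, worse by 14.
Next-best assignment: Pioneer→Route 6, Delta→Route 2, Onyx→Route 7, Granite→Route 4, Flint→Route 5 = $477k.

Maximum total: $491k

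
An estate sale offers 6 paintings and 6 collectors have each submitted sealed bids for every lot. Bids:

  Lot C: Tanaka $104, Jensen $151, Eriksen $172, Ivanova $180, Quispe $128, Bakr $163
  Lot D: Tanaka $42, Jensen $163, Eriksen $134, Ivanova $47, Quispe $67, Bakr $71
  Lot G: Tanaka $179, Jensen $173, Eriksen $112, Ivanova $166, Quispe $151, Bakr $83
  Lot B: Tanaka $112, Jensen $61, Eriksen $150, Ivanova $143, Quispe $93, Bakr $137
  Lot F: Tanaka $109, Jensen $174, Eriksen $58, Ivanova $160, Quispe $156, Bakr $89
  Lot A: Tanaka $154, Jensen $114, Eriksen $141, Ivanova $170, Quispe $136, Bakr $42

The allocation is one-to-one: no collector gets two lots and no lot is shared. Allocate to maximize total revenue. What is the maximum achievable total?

Optimal: Tanaka→Lot G ($179), Jensen→Lot D ($163), Eriksen→Lot B ($150), Ivanova→Lot A ($170), Quispe→Lot F ($156), Bakr→Lot C ($163) — total 179+163+150+170+156+163 = $981.
Max-entry greedy (repeatedly take the single best remaining cell) gives $890, worse by 91.
No other one-to-one assignment exceeds $981.

Max total: $981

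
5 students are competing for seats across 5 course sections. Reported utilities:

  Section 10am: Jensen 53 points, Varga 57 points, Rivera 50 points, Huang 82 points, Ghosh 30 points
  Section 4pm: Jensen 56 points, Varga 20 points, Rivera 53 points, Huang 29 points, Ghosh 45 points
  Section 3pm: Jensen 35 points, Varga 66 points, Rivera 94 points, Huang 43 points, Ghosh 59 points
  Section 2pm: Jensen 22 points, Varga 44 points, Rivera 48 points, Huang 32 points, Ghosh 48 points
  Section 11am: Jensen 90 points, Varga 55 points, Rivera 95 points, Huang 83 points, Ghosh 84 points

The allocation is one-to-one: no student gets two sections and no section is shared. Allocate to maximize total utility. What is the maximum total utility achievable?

Max total: 360 points

Optimal: Jensen→Section 4pm (56 points), Varga→Section 2pm (44 points), Rivera→Section 3pm (94 points), Huang→Section 10am (82 points), Ghosh→Section 11am (84 points) — total 56+44+94+82+84 = 360 points.
Row-greedy (each student in turn takes its best remaining section) gives 339 points, worse by 21.
Checked against all permutations: 360 points is optimal.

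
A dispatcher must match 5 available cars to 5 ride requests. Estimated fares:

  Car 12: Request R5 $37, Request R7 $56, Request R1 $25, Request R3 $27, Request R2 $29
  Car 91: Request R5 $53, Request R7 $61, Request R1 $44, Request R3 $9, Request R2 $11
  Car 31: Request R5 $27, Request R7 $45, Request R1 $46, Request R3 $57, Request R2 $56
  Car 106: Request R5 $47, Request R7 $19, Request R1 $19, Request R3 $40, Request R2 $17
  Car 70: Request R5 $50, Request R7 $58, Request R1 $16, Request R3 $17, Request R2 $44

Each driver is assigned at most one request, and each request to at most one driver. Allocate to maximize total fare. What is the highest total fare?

Max total: $248

Treat this as an assignment problem: match each driver to one request.
Optimal: Car 12→Request R7 ($56), Car 91→Request R1 ($44), Car 31→Request R3 ($57), Car 106→Request R5 ($47), Car 70→Request R2 ($44) — total 56+44+57+47+44 = $248.
Row-greedy (each driver in turn takes its best remaining request) gives $229, worse by 19.
Every other assignment is strictly worse.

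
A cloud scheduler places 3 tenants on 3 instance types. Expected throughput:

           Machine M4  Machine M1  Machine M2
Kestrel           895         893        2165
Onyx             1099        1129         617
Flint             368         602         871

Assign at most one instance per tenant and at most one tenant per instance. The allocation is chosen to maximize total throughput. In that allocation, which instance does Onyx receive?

Optimal: Kestrel→Machine M2 (2165 ops/s), Onyx→Machine M4 (1099 ops/s), Flint→Machine M1 (602 ops/s) — total 2165+1099+602 = 3866 ops/s.
Column-greedy (each instance in turn goes to its best remaining tenant) gives 2863 ops/s, worse by 1003.
Every other assignment is strictly worse.
Onyx's own top instance is Machine M1 (1129 ops/s), but forcing Onyx→Machine M1 and reassigning the rest optimally gives only 3662 ops/s — worse by 204.

Onyx receives Machine M4.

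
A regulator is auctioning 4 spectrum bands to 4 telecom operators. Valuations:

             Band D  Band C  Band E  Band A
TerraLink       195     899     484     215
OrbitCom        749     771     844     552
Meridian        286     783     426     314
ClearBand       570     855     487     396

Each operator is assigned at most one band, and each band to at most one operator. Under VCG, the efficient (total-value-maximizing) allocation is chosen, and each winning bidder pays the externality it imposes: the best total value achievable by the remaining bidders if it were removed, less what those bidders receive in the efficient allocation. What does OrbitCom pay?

OrbitCom pays $112M.

Efficient allocation: TerraLink→Band C ($899M), OrbitCom→Band E ($844M), Meridian→Band A ($314M), ClearBand→Band D ($570M); total welfare W = $2627M.
OrbitCom receives Band E at value $844M, so the others get W − 844 = $1783M.
Without OrbitCom: best allocation of the remaining 3 bidders over all 4 bands is TerraLink→Band C ($899M), Meridian→Band E ($426M), ClearBand→Band D ($570M), total $1895M.
VCG payment = (others' best without OrbitCom) − (others' welfare with OrbitCom) = 1895 − 1783 = $112M.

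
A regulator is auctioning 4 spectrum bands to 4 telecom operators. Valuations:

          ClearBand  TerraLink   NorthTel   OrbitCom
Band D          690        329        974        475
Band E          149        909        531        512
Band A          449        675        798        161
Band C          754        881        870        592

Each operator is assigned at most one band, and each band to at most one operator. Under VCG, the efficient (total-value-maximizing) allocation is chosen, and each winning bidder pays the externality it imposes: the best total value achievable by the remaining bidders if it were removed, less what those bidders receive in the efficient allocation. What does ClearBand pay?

Efficient allocation: ClearBand→Band D ($690M), TerraLink→Band E ($909M), NorthTel→Band A ($798M), OrbitCom→Band C ($592M); total welfare W = $2989M.
ClearBand receives Band D at value $690M, so the others get W − 690 = $2299M.
Without ClearBand: best allocation of the remaining 3 bidders over all 4 bands is TerraLink→Band E ($909M), NorthTel→Band D ($974M), OrbitCom→Band C ($592M), total $2475M.
VCG payment = (others' best without ClearBand) − (others' welfare with ClearBand) = 2475 − 2299 = $176M.

ClearBand pays $176M.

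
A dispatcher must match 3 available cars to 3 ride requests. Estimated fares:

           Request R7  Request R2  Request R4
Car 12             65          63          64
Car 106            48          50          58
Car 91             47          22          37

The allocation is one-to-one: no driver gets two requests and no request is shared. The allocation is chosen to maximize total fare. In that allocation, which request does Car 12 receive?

Car 12 receives Request R2.

Optimal: Car 12→Request R2 ($63), Car 106→Request R4 ($58), Car 91→Request R7 ($47) — total 63+58+47 = $168.
Column-greedy (each request in turn goes to its best remaining driver) gives $152, worse by 16.
Swapping Car 106↔Car 12 (Car 106→Request R2 $50, Car 12→Request R4 $64) loses 7.
Car 12's own top request is Request R7 ($65), but forcing Car 12→Request R7 and reassigning the rest optimally gives only $152 — worse by 16.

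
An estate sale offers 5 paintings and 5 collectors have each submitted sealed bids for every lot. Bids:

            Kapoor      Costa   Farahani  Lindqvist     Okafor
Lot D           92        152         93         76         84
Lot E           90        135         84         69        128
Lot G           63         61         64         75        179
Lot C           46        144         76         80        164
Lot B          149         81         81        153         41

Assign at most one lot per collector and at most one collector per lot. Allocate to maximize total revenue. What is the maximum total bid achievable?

Optimal: Kapoor→Lot E ($90), Costa→Lot C ($144), Farahani→Lot D ($93), Lindqvist→Lot B ($153), Okafor→Lot G ($179) — total 90+144+93+153+179 = $659.
Swapping Kapoor↔Farahani (Kapoor→Lot D $92, Farahani→Lot E $84) loses 7.

Maximum total: $659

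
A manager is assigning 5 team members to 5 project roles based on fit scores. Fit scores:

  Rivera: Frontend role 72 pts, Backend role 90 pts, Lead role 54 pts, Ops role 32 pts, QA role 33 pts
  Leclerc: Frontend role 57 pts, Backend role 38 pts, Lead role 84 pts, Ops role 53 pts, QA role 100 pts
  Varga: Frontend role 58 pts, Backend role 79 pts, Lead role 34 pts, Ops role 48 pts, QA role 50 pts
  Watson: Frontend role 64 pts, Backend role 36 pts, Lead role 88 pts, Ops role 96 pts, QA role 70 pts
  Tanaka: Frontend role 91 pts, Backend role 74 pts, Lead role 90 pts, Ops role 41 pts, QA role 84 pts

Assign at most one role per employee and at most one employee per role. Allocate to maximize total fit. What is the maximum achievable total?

Optimal: Rivera→Frontend role (72 pts), Leclerc→QA role (100 pts), Varga→Backend role (79 pts), Watson→Ops role (96 pts), Tanaka→Lead role (90 pts) — total 72+100+79+96+90 = 437 pts.
Max-entry greedy (repeatedly take the single best remaining cell) gives 411 pts, worse by 26.
Next-best assignment: Rivera→Backend role, Leclerc→QA role, Varga→Frontend role, Watson→Ops role, Tanaka→Lead role = 434 pts.
Checked against all permutations: 437 pts is optimal.

Max total: 437 pts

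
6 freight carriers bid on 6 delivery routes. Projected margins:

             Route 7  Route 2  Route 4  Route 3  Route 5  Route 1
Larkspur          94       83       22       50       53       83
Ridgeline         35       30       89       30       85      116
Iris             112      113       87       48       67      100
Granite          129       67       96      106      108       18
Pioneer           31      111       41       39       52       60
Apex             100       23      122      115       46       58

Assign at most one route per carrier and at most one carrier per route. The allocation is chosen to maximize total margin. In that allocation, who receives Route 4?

Iris receives Route 4.

Optimal: Larkspur→Route 7 ($94k), Ridgeline→Route 1 ($116k), Iris→Route 4 ($87k), Granite→Route 5 ($108k), Pioneer→Route 2 ($111k), Apex→Route 3 ($115k) — total 94+116+87+108+111+115 = $631k.
Max-entry greedy (repeatedly take the single best remaining cell) gives $572k, worse by 59.
Iris's own top route is Route 2 ($113k), but forcing Iris→Route 2 and reassigning the rest optimally gives only $603k — worse by 28.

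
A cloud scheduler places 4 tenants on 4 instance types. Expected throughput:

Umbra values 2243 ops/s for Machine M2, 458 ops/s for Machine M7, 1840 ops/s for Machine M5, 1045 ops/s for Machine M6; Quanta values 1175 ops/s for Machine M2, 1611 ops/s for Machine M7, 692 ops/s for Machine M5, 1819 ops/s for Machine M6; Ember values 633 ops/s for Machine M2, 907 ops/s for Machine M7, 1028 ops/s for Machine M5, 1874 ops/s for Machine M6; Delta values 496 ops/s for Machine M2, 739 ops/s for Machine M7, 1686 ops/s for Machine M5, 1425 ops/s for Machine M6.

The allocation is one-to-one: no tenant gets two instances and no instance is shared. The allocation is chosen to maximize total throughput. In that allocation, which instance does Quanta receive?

Quanta receives Machine M7.

Optimal: Umbra→Machine M2 (2243 ops/s), Quanta→Machine M7 (1611 ops/s), Ember→Machine M6 (1874 ops/s), Delta→Machine M5 (1686 ops/s) — total 2243+1611+1874+1686 = 7414 ops/s.
Swapping Delta↔Quanta (Delta→Machine M7 739 ops/s, Quanta→Machine M5 692 ops/s) loses 1866.
Quanta's own top instance is Machine M6 (1819 ops/s), but forcing Quanta→Machine M6 and reassigning the rest optimally gives only 6655 ops/s — worse by 759.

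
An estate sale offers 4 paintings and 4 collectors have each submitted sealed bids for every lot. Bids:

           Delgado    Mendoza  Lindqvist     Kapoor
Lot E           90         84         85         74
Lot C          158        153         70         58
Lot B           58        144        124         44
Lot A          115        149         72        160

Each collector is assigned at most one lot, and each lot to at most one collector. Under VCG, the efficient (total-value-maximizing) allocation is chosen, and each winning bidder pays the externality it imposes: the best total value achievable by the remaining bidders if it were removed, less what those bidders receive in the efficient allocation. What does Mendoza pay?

Efficient allocation: Delgado→Lot C ($158), Mendoza→Lot B ($144), Lindqvist→Lot E ($85), Kapoor→Lot A ($160); total welfare W = $547.
Mendoza receives Lot B at value $144, so the others get W − 144 = $403.
Without Mendoza: best allocation of the remaining 3 bidders over all 4 lots is Delgado→Lot C ($158), Lindqvist→Lot B ($124), Kapoor→Lot A ($160), total $442.
VCG payment = (others' best without Mendoza) − (others' welfare with Mendoza) = 442 − 403 = $39.

Mendoza pays $39.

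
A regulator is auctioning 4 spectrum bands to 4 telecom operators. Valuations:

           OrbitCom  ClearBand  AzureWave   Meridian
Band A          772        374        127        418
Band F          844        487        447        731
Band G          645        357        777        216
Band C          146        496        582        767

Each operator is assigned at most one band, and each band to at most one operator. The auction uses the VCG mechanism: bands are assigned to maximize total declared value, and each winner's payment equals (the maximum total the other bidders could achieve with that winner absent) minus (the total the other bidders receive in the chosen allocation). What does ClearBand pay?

Efficient allocation: OrbitCom→Band A ($772M), ClearBand→Band F ($487M), AzureWave→Band G ($777M), Meridian→Band C ($767M); total welfare W = $2803M.
ClearBand receives Band F at value $487M, so the others get W − 487 = $2316M.
Without ClearBand: best allocation of the remaining 3 bidders over all 4 bands is OrbitCom→Band F ($844M), AzureWave→Band G ($777M), Meridian→Band C ($767M), total $2388M.
VCG payment = (others' best without ClearBand) − (others' welfare with ClearBand) = 2388 − 2316 = $72M.

ClearBand pays $72M.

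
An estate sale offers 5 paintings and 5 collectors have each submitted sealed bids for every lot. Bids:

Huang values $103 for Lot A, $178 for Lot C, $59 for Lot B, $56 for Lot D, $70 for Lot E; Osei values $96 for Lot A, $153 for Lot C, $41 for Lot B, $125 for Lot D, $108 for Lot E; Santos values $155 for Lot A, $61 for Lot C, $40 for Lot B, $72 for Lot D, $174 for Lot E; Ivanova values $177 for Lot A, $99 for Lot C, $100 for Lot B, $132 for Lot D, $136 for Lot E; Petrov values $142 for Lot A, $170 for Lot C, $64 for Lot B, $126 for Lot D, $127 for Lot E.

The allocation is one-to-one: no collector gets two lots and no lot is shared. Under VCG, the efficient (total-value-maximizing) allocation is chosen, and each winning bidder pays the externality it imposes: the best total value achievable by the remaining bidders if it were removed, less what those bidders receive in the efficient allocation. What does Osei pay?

Osei pays $61.

Efficient allocation: Huang→Lot C ($178), Osei→Lot D ($125), Santos→Lot E ($174), Ivanova→Lot B ($100), Petrov→Lot A ($142); total welfare W = $719.
Osei receives Lot D at value $125, so the others get W − 125 = $594.
Without Osei: best allocation of the remaining 4 bidders over all 5 lots is Huang→Lot C ($178), Santos→Lot E ($174), Ivanova→Lot A ($177), Petrov→Lot D ($126), total $655.
VCG payment = (others' best without Osei) − (others' welfare with Osei) = 655 − 594 = $61.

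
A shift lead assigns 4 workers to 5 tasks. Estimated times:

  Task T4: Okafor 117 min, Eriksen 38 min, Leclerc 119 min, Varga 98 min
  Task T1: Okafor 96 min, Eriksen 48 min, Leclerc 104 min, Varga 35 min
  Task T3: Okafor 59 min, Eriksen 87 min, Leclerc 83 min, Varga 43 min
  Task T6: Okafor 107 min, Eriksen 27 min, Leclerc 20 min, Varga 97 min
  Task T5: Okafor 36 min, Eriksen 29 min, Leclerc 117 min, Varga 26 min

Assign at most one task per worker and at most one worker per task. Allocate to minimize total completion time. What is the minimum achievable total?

Minimum total: 129 min

Optimal: Okafor→Task T5 (36 min), Eriksen→Task T4 (38 min), Leclerc→Task T6 (20 min), Varga→Task T1 (35 min) — total 36+38+20+35 = 129 min.
Next-best assignment: Okafor→Task T5, Eriksen→Task T4, Leclerc→Task T6, Varga→Task T3 = 137 min.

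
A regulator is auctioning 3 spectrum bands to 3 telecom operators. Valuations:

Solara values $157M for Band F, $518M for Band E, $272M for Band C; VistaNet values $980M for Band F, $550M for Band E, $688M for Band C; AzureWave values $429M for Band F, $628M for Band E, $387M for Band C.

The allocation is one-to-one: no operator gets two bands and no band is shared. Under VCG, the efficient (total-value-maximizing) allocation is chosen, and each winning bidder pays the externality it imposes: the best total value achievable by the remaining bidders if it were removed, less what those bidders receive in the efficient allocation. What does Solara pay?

Efficient allocation: Solara→Band E ($518M), VistaNet→Band F ($980M), AzureWave→Band C ($387M); total welfare W = $1885M.
Solara receives Band E at value $518M, so the others get W − 518 = $1367M.
Without Solara: best allocation of the remaining 2 bidders over all 3 bands is VistaNet→Band F ($980M), AzureWave→Band E ($628M), total $1608M.
VCG payment = (others' best without Solara) − (others' welfare with Solara) = 1608 − 1367 = $241M.

Solara pays $241M.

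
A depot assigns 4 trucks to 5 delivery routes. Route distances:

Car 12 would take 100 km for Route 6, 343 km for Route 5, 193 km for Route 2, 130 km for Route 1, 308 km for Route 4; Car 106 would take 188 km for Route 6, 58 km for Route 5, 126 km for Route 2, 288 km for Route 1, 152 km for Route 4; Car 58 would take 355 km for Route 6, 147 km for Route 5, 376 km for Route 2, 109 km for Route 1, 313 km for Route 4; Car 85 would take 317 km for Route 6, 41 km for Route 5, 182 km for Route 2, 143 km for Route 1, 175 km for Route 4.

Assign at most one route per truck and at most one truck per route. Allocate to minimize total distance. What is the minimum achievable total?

Optimal: Car 12→Route 6 (100 km), Car 106→Route 2 (126 km), Car 58→Route 1 (109 km), Car 85→Route 5 (41 km) — total 100+126+109+41 = 376 km.
Row-greedy (each truck in turn takes its cheapest remaining route) gives 442 km, worse by 66.
Next-best assignment: Car 12→Route 6, Car 106→Route 4, Car 58→Route 1, Car 85→Route 5 = 402 km.
Checked against all permutations: 376 km is optimal.

Min total: 376 km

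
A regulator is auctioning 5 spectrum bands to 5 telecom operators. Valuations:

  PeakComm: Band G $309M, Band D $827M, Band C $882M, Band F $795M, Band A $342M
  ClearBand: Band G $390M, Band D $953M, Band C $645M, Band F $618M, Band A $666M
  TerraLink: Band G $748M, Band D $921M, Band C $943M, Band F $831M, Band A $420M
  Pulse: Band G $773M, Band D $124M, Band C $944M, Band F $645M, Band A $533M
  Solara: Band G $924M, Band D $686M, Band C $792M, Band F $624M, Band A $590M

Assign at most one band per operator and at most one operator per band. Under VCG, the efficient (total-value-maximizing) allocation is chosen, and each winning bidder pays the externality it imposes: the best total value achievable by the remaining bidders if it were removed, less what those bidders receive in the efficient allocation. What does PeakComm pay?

PeakComm pays $197M.

Efficient allocation: PeakComm→Band F ($795M), ClearBand→Band A ($666M), TerraLink→Band D ($921M), Pulse→Band C ($944M), Solara→Band G ($924M); total welfare W = $4250M.
PeakComm receives Band F at value $795M, so the others get W − 795 = $3455M.
Without PeakComm: best allocation of the remaining 4 bidders over all 5 bands is ClearBand→Band D ($953M), TerraLink→Band F ($831M), Pulse→Band C ($944M), Solara→Band G ($924M), total $3652M.
VCG payment = (others' best without PeakComm) − (others' welfare with PeakComm) = 3652 − 3455 = $197M.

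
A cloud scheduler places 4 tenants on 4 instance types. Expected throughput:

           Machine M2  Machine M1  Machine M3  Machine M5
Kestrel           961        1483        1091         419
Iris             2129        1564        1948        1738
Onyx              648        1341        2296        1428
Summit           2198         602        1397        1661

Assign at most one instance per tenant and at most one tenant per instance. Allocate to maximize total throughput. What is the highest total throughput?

Optimal: Kestrel→Machine M1 (1483 ops/s), Iris→Machine M5 (1738 ops/s), Onyx→Machine M3 (2296 ops/s), Summit→Machine M2 (2198 ops/s) — total 1483+1738+2296+2198 = 7715 ops/s.

Max total: 7715 ops/s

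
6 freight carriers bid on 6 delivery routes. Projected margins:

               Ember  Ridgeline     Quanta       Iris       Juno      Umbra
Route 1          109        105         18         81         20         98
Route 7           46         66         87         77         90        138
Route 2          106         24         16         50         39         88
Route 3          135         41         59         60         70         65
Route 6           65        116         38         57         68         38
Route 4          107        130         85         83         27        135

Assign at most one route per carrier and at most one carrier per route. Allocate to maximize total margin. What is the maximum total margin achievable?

This is a one-to-one assignment (maximum-weight bipartite matching).
Optimal: Ember→Route 2 ($106k), Ridgeline→Route 6 ($116k), Quanta→Route 4 ($85k), Iris→Route 1 ($81k), Juno→Route 3 ($70k), Umbra→Route 7 ($138k) — total 106+116+85+81+70+138 = $596k.
Next-best assignment: Ember→Route 2, Ridgeline→Route 6, Quanta→Route 7, Iris→Route 1, Juno→Route 3, Umbra→Route 4 = $595k.

Maximum total: $596k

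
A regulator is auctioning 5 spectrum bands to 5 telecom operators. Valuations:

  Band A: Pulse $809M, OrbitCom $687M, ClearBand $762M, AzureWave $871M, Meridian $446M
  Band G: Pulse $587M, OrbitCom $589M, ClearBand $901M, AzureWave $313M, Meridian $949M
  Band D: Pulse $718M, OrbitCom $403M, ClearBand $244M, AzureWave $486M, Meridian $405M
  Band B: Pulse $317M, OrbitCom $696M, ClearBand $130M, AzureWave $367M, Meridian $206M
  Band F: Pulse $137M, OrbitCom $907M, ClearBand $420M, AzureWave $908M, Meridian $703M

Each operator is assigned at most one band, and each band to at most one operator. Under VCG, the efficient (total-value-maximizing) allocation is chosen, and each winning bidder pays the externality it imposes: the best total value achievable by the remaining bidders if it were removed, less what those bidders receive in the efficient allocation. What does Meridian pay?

Meridian pays $313M.

Efficient allocation: Pulse→Band D ($718M), OrbitCom→Band B ($696M), ClearBand→Band A ($762M), AzureWave→Band F ($908M), Meridian→Band G ($949M); total welfare W = $4033M.
Meridian receives Band G at value $949M, so the others get W − 949 = $3084M.
Without Meridian: best allocation of the remaining 4 bidders over all 5 bands is Pulse→Band D ($718M), OrbitCom→Band F ($907M), ClearBand→Band G ($901M), AzureWave→Band A ($871M), total $3397M.
VCG payment = (others' best without Meridian) − (others' welfare with Meridian) = 3397 − 3084 = $313M.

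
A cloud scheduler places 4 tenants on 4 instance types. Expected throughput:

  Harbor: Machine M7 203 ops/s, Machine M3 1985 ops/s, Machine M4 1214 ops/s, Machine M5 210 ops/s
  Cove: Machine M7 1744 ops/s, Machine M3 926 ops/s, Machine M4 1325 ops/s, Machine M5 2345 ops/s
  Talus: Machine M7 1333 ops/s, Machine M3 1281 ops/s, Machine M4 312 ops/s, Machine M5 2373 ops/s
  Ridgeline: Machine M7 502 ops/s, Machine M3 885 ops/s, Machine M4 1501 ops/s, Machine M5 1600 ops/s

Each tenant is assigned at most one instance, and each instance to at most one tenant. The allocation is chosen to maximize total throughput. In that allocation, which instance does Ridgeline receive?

Ridgeline receives Machine M4.

This is the linear assignment problem.
Optimal: Harbor→Machine M3 (1985 ops/s), Cove→Machine M7 (1744 ops/s), Talus→Machine M5 (2373 ops/s), Ridgeline→Machine M4 (1501 ops/s) — total 1985+1744+2373+1501 = 7603 ops/s.
Row-greedy (each tenant in turn takes its best remaining instance) gives 7164 ops/s, worse by 439.
Checked against all permutations: 7603 ops/s is optimal.
Ridgeline's own top instance is Machine M5 (1600 ops/s), but forcing Ridgeline→Machine M5 and reassigning the rest optimally gives only 6243 ops/s — worse by 1360.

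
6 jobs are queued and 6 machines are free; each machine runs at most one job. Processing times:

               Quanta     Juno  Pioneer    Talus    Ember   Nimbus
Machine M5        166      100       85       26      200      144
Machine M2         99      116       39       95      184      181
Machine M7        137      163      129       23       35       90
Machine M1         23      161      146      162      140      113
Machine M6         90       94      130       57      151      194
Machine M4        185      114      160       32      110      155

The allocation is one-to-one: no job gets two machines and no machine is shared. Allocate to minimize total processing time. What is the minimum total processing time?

Optimal: Quanta→Machine M1 (23 min), Juno→Machine M6 (94 min), Pioneer→Machine M2 (39 min), Talus→Machine M4 (32 min), Ember→Machine M7 (35 min), Nimbus→Machine M5 (144 min) — total 23+94+39+32+35+144 = 367 min.
Row-greedy (each job in turn takes its cheapest remaining machine) gives 433 min, worse by 66.
Next-best assignment: Quanta→Machine M1, Juno→Machine M6, Pioneer→Machine M2, Talus→Machine M5, Ember→Machine M7, Nimbus→Machine M4 = 372 min.

Min total: 367 min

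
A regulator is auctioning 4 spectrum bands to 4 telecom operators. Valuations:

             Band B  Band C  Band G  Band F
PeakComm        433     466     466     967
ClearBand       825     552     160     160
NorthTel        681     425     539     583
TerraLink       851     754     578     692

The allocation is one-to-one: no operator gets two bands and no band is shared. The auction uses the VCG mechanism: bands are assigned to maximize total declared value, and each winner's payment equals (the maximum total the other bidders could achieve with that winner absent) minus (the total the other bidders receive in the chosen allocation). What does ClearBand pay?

ClearBand pays $142M.

Efficient allocation: PeakComm→Band F ($967M), ClearBand→Band B ($825M), NorthTel→Band G ($539M), TerraLink→Band C ($754M); total welfare W = $3085M.
ClearBand receives Band B at value $825M, so the others get W − 825 = $2260M.
Without ClearBand: best allocation of the remaining 3 bidders over all 4 bands is PeakComm→Band F ($967M), NorthTel→Band B ($681M), TerraLink→Band C ($754M), total $2402M.
VCG payment = (others' best without ClearBand) − (others' welfare with ClearBand) = 2402 − 2260 = $142M.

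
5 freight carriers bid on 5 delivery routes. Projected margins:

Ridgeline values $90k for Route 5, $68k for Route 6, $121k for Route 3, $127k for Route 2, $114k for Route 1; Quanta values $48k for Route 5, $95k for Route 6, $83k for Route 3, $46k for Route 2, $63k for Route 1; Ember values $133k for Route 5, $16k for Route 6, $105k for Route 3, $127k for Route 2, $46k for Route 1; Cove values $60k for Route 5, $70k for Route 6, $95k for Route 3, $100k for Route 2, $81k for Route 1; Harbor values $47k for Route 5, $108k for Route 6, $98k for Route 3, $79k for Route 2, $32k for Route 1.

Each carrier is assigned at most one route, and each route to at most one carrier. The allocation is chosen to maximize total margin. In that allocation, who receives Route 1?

This is the linear assignment problem.
Optimal: Ridgeline→Route 1 ($114k), Quanta→Route 6 ($95k), Ember→Route 5 ($133k), Cove→Route 2 ($100k), Harbor→Route 3 ($98k) — total 114+95+133+100+98 = $540k.
Column-greedy (each route in turn goes to its best remaining carrier) gives $525k, worse by 15.
Swapping Quanta↔Ridgeline (Quanta→Route 1 $63k, Ridgeline→Route 6 $68k) loses 78.
No other one-to-one assignment exceeds $540k.
Ridgeline's own top route is Route 2 ($127k), but forcing Ridgeline→Route 2 and reassigning the rest optimally gives only $534k — worse by 6.

Ridgeline receives Route 1.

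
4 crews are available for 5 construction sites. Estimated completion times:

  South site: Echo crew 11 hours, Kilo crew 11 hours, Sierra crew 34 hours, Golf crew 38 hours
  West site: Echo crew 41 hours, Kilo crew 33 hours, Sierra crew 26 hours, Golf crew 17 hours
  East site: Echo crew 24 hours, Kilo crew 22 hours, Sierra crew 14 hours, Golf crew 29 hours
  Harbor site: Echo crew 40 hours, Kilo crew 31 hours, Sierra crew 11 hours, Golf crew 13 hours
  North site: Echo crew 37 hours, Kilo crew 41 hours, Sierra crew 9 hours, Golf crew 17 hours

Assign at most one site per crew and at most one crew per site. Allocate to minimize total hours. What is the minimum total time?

This is a one-to-one assignment (minimum-cost bipartite matching).
Optimal: Echo crew→South site (11 hours), Kilo crew→East site (22 hours), Sierra crew→North site (9 hours), Golf crew→Harbor site (13 hours) — total 11+22+9+13 = 55 hours.
Column-greedy (each site in turn goes to its cheapest remaining crew) gives 73 hours, worse by 18.
Next-best assignment: Echo crew→East site, Kilo crew→South site, Sierra crew→North site, Golf crew→Harbor site = 57 hours.
No other one-to-one assignment undercuts 55 hours.

Minimum total: 55 hours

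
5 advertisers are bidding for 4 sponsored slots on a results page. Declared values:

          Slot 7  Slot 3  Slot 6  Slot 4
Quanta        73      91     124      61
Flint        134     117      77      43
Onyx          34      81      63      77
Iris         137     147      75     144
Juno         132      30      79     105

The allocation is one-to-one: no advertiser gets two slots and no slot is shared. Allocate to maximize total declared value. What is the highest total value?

Maximum total: $517

Optimal: Juno→Slot 7 ($132), Flint→Slot 3 ($117), Quanta→Slot 6 ($124), Iris→Slot 4 ($144) — total 132+117+124+144 = $517.
Column-greedy (each slot in turn goes to its best remaining advertiser) gives $483, worse by 34.
Next-best assignment: Flint→Slot 7, Iris→Slot 3, Quanta→Slot 6, Juno→Slot 4 = $510.
No other one-to-one assignment exceeds $517.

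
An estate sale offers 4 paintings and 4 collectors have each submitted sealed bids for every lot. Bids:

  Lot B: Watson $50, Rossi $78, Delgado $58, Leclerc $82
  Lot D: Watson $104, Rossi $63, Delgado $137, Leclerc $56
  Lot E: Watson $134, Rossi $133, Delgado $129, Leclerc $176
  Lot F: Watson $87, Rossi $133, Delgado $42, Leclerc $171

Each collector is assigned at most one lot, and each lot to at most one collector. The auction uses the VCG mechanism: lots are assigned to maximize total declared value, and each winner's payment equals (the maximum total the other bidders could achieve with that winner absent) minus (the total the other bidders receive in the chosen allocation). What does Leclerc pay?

Leclerc pays $55.

Efficient allocation: Watson→Lot E ($134), Rossi→Lot B ($78), Delgado→Lot D ($137), Leclerc→Lot F ($171); total welfare W = $520.
Leclerc receives Lot F at value $171, so the others get W − 171 = $349.
Without Leclerc: best allocation of the remaining 3 bidders over all 4 lots is Watson→Lot E ($134), Rossi→Lot F ($133), Delgado→Lot D ($137), total $404.
VCG payment = (others' best without Leclerc) − (others' welfare with Leclerc) = 404 − 349 = $55.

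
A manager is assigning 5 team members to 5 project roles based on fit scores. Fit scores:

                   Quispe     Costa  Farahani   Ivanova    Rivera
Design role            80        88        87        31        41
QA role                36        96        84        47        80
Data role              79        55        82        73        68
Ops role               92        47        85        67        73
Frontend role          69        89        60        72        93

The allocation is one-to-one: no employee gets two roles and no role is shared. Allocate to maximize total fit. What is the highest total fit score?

Maximum total: 441 pts

This is a one-to-one assignment (maximum-weight bipartite matching).
Optimal: Quispe→Ops role (92 pts), Costa→QA role (96 pts), Farahani→Design role (87 pts), Ivanova→Data role (73 pts), Rivera→Frontend role (93 pts) — total 92+96+87+73+93 = 441 pts.
Column-greedy (each role in turn goes to its best remaining employee) gives 396 pts, worse by 45.
Next-best assignment: Quispe→Ops role, Costa→Design role, Farahani→QA role, Ivanova→Data role, Rivera→Frontend role = 430 pts.
Swapping Ivanova↔Farahani (Ivanova→Design role 31 pts, Farahani→Data role 82 pts) loses 47.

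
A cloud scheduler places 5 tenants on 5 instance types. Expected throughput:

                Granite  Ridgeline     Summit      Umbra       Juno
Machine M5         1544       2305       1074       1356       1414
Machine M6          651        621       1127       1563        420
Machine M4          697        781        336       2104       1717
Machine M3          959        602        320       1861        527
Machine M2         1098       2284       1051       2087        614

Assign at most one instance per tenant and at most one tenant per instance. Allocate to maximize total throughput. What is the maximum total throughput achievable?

Max total: 8533 ops/s

This is the linear assignment problem.
Optimal: Granite→Machine M5 (1544 ops/s), Ridgeline→Machine M2 (2284 ops/s), Summit→Machine M6 (1127 ops/s), Umbra→Machine M3 (1861 ops/s), Juno→Machine M4 (1717 ops/s) — total 1544+2284+1127+1861+1717 = 8533 ops/s.
Row-greedy (each tenant in turn takes its best remaining instance) gives 7586 ops/s, worse by 947.
Next-best assignment: Granite→Machine M3, Ridgeline→Machine M5, Summit→Machine M6, Umbra→Machine M2, Juno→Machine M4 = 8195 ops/s.
Swapping Granite↔Umbra (Granite→Machine M3 959 ops/s, Umbra→Machine M5 1356 ops/s) loses 1090.
Every other assignment is strictly worse.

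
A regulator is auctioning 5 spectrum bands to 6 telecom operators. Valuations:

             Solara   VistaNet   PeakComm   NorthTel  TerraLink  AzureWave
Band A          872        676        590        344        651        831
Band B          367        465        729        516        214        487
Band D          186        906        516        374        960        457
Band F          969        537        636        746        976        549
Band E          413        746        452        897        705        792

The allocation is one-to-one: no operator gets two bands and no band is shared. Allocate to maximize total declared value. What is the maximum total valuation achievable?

Max total: $4386M

Optimal: AzureWave→Band A ($831M), PeakComm→Band B ($729M), TerraLink→Band D ($960M), Solara→Band F ($969M), NorthTel→Band E ($897M) — total 831+729+960+969+897 = $4386M.
Row-greedy (each operator in turn takes its best remaining band) gives $4152M, worse by 234.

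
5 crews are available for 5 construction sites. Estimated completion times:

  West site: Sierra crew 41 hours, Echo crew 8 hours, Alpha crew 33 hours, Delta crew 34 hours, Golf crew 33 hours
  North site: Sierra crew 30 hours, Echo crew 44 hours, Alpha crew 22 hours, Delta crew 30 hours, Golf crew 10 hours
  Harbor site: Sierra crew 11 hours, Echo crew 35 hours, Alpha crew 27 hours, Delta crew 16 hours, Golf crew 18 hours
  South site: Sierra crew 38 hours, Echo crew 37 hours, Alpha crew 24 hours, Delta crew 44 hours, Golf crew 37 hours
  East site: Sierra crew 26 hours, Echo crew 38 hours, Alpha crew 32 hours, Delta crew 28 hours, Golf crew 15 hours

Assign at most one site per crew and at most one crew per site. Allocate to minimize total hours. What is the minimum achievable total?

Minimum total: 81 hours

Treat this as an assignment problem: match each crew to one site.
Optimal: Sierra crew→Harbor site (11 hours), Echo crew→West site (8 hours), Alpha crew→South site (24 hours), Delta crew→East site (28 hours), Golf crew→North site (10 hours) — total 11+8+24+28+10 = 81 hours.
Row-greedy (each crew in turn takes its cheapest remaining site) gives 106 hours, worse by 25.
Next-best assignment: Sierra crew→East site, Echo crew→West site, Alpha crew→South site, Delta crew→Harbor site, Golf crew→North site = 84 hours.
Checked against all permutations: 81 hours is optimal.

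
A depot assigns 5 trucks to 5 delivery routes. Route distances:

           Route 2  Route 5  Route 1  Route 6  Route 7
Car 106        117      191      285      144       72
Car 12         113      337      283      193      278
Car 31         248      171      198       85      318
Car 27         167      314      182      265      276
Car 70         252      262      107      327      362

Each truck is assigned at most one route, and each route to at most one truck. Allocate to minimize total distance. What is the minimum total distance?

This is the linear assignment problem.
Optimal: Car 106→Route 7 (72 km), Car 12→Route 2 (113 km), Car 31→Route 6 (85 km), Car 27→Route 5 (314 km), Car 70→Route 1 (107 km) — total 72+113+85+314+107 = 691 km.
Column-greedy (each route in turn goes to its cheapest remaining truck) gives 811 km, worse by 120.
Checked against all permutations: 691 km is optimal.

Minimum total: 691 km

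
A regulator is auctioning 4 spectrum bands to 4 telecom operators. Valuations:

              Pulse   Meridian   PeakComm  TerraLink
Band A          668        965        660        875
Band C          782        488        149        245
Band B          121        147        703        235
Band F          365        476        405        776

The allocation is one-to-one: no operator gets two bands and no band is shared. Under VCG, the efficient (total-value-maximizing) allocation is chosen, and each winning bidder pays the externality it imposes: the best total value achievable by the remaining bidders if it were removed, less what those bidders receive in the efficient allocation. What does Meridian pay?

Efficient allocation: Pulse→Band C ($782M), Meridian→Band A ($965M), PeakComm→Band B ($703M), TerraLink→Band F ($776M); total welfare W = $3226M.
Meridian receives Band A at value $965M, so the others get W − 965 = $2261M.
Without Meridian: best allocation of the remaining 3 bidders over all 4 bands is Pulse→Band C ($782M), PeakComm→Band B ($703M), TerraLink→Band A ($875M), total $2360M.
VCG payment = (others' best without Meridian) − (others' welfare with Meridian) = 2360 − 2261 = $99M.

Meridian pays $99M.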